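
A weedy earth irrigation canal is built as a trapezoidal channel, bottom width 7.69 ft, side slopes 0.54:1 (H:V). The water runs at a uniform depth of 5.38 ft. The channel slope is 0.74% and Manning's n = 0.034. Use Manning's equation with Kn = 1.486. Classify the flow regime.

With bottom width b = 7.69 ft and side slope z = 0.54: A = (b + zy)y = (7.69 + 0.54×5.38)×5.38 = 57 ft²; P = b + 2y√(1+z²) = 7.69 + 2×5.38×1.136 = 19.92 ft.
Hydraulic radius R = A/P = 57/19.92 = 2.862 ft.
V = (1.486/n) R^(2/3) √S = (1.486/0.034) × 2.862^(2/3) × √0.0074 = 7.578 ft/s. Hydraulic depth D_h = A/T = 57/13.5 = 4.222 ft.
Froude number Fr = V/√(g·D_h) = 7.578/√(32.2×4.222) = 0.65, which is less than 1, so the flow is subcritical.

subcritical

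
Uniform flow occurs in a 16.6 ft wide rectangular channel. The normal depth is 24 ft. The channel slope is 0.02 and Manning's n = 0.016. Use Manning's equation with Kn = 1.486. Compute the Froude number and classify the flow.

Flow area A = b·y = 16.6 × 24 = 398.4 ft². Wetted perimeter P = b + 2y = 16.6 + 2×24 = 64.6 ft.
Hydraulic radius R = A/P = 398.4/64.6 = 6.167 ft.
V = (1.486/n) R^(2/3) √S = (1.486/0.016) × 6.167^(2/3) × √0.02 = 44.17 ft/s. Hydraulic depth D_h = A/T = 398.4/16.6 = 24 ft.
Froude number Fr = V/√(g·D_h) = 44.17/√(32.2×24) = 1.59, which is greater than 1, so the flow is supercritical.

supercritical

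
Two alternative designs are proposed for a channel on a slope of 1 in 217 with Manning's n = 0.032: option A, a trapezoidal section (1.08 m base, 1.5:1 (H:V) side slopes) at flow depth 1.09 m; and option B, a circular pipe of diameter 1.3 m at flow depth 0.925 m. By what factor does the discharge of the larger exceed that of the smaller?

Channel A: With bottom width b = 1.08 m and side slope z = 1.5: A = (b + zy)y = (1.08 + 1.5×1.09)×1.09 = 2.959 m²; P = b + 2y√(1+z²) = 1.08 + 2×1.09×1.803 = 5.01 m. Hydraulic radius R = A/P = 2.959/5.01 = 0.5907 m. Q_A = (1/0.032)·2.959·0.5907^(2/3)·√0.004608 = 4.42 m³/s.
Channel B: For a circular section of diameter D = 1.3 m at depth y = 0.925 m, the central angle is θ = 2 arccos(1 − 2y/D) = 4.015 rad. Then A = (D²/8)(θ − sin θ) = 1.01 m² and P = Dθ/2 = 2.61 m. Hydraulic radius R = A/P = 1.01/2.61 = 0.3871 m. Q_B = (1/0.032)·1.01·0.3871^(2/3)·√0.004608 = 1.138 m³/s.
The larger discharge is 4.42 m³/s and the smaller is 1.138 m³/s; the ratio is 3.88.

3.88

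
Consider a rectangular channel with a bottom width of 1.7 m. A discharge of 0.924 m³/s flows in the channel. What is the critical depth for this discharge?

For a rectangular channel, critical depth y_c = (q²/g)^(1/3) where q = Q/b = 0.924/1.7 = 0.5435 m²/s.
So y_c = (0.5435²/9.81)^(1/3) = 0.311 m.

y_c = 0.311 m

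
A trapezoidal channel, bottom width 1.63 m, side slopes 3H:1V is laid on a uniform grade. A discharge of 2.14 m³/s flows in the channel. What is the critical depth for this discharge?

At critical depth, Q² T / (g A³) = 1, i.e. A³/T = Q²/g = 2.14²/9.81 = 0.4668.
Trying y = 0.353 m: A³/T = 0.2282 — too small.
Trying y = 0.533 m: A³/T = 1.056 — too large.
Trying y = 0.429 m: A³/T = 0.4661 — matches.

y_c = 0.429 m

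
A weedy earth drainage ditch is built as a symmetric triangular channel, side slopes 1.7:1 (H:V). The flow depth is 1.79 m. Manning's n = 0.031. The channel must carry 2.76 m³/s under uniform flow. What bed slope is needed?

For a triangular section with side slope z = 1.7: A = zy² = 1.7×1.79² = 5.447 m²; P = 2y√(1+z²) = 2×1.79×1.972 = 7.061 m.
Hydraulic radius R = A/P = 5.447/7.061 = 0.7714 m.
From Manning's equation, S = [nQ / (1 A R^(2/3))]² = [0.031 × 2.76 / (1 × 5.447 × 0.7714^(2/3))]² = 0.000349.

S = 0.000349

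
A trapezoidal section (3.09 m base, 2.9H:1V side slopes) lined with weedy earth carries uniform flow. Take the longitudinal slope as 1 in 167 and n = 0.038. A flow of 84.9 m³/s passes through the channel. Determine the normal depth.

Manning's equation rearranged: A R^(2/3) = nQ / (1·√S) = 0.038 × 84.9 / (√0.005988) = 41.69.
At y = 2.45 m: A R^(2/3) = 30.94 — too small.
At y = 2.79 m: A R^(2/3) = 41.67 — matches.

y_n = 2.79 m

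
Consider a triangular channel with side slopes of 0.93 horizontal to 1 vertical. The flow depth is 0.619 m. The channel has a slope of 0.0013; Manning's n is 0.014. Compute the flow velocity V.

For a triangular section with side slope z = 0.93: A = zy² = 0.93×0.619² = 0.3563 m²; P = 2y√(1+z²) = 2×0.619×1.366 = 1.691 m.
Hydraulic radius R = A/P = 0.3563/1.691 = 0.2108 m.
From Manning's equation, V = (1/n) R^(2/3) S^(1/2) = (1/0.014) × 0.2108^(2/3) × 0.0013^(1/2) = 0.912 m/s.

V = 0.912 m/s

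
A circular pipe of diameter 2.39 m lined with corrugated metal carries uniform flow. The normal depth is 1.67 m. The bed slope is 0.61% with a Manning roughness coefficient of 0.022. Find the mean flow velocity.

V = 2.82 m/s

For a circular section of diameter D = 2.39 m at depth y = 1.67 m, the central angle is θ = 2 arccos(1 − 2y/D) = 3.959 rad. Then A = (D²/8)(θ − sin θ) = 3.348 m² and P = Dθ/2 = 4.731 m.
Hydraulic radius R = A/P = 3.348/4.731 = 0.7076 m.
From Manning's equation, V = (1/n) R^(2/3) S^(1/2) = (1/0.022) × 0.7076^(2/3) × 0.0061^(1/2) = 2.82 m/s.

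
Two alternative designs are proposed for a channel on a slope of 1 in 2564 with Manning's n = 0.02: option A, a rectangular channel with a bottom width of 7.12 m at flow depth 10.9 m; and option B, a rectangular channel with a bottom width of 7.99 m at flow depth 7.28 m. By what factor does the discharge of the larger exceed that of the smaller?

1.37

Channel A: Flow area A = b·y = 7.12 × 10.9 = 77.61 m². Wetted perimeter P = b + 2y = 7.12 + 2×10.9 = 28.92 m. Hydraulic radius R = A/P = 77.61/28.92 = 2.684 m. Q_A = (1/0.02)·77.61·2.684^(2/3)·√0.00039 = 148 m³/s.
Channel B: Flow area A = b·y = 7.99 × 7.28 = 58.17 m². Wetted perimeter P = b + 2y = 7.99 + 2×7.28 = 22.55 m. Hydraulic radius R = A/P = 58.17/22.55 = 2.579 m. Q_B = (1/0.02)·58.17·2.579^(2/3)·√0.00039 = 108 m³/s.
The larger discharge is 148 m³/s and the smaller is 108 m³/s; the ratio is 1.37.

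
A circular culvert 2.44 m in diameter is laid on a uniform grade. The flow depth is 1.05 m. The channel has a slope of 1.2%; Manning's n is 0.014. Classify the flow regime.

supercritical

For a circular section of diameter D = 2.44 m at depth y = 1.05 m, the central angle is θ = 2 arccos(1 − 2y/D) = 2.862 rad. Then A = (D²/8)(θ − sin θ) = 1.925 m² and P = Dθ/2 = 3.492 m.
Hydraulic radius R = A/P = 1.925/3.492 = 0.5512 m.
V = (1/n) R^(2/3) √S = (1/0.014) × 0.5512^(2/3) × √0.012 = 5.26 m/s. Hydraulic depth D_h = A/T = 1.925/2.416 = 0.7965 m.
Froude number Fr = V/√(g·D_h) = 5.26/√(9.81×0.7965) = 1.88, which is greater than 1, so the flow is supercritical.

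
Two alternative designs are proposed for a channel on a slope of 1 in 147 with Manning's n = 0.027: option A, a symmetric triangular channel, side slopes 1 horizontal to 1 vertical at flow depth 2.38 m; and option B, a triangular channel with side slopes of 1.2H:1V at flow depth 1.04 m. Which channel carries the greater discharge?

Channel A: For a triangular section with side slope z = 1: A = zy² = 1×2.38² = 5.664 m²; P = 2y√(1+z²) = 2×2.38×1.414 = 6.732 m. Hydraulic radius R = A/P = 5.664/6.732 = 0.8415 m. Q_A = (1/0.027)·5.664·0.8415^(2/3)·√0.006803 = 15.42 m³/s.
Channel B: For a triangular section with side slope z = 1.2: A = zy² = 1.2×1.04² = 1.298 m²; P = 2y√(1+z²) = 2×1.04×1.562 = 3.249 m. Hydraulic radius R = A/P = 1.298/3.249 = 0.3995 m. Q_B = (1/0.027)·1.298·0.3995^(2/3)·√0.006803 = 2.151 m³/s.
Q_A = 15.42 m³/s vs Q_B = 2.151 m³/s, so channel A carries more.

channel A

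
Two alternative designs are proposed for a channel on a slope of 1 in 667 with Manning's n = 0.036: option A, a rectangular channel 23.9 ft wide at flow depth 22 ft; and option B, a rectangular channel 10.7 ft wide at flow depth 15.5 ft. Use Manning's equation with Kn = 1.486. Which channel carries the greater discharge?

channel A

Channel A: Flow area A = b·y = 23.9 × 22 = 525.8 ft². Wetted perimeter P = b + 2y = 23.9 + 2×22 = 67.9 ft. Hydraulic radius R = A/P = 525.8/67.9 = 7.744 ft. Q_A = (1.486/0.036)·525.8·7.744^(2/3)·√0.001499 = 3289 ft³/s.
Channel B: Flow area A = b·y = 10.7 × 15.5 = 165.8 ft². Wetted perimeter P = b + 2y = 10.7 + 2×15.5 = 41.7 ft. Hydraulic radius R = A/P = 165.8/41.7 = 3.977 ft. Q_B = (1.486/0.036)·165.8·3.977^(2/3)·√0.001499 = 665.4 ft³/s.
Q_A = 3289 ft³/s vs Q_B = 665.4 ft³/s, so channel A carries more.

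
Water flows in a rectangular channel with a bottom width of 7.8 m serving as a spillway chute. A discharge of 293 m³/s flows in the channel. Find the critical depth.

y_c = 5.24 m

For a rectangular channel, critical depth y_c = (q²/g)^(1/3) where q = Q/b = 293/7.8 = 37.56 m²/s.
So y_c = (37.56²/9.81)^(1/3) = 5.24 m.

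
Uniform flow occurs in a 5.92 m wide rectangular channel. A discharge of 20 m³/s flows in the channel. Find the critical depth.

y_c = 1.05 m

For a rectangular channel, critical depth y_c = (q²/g)^(1/3) where q = Q/b = 20/5.92 = 3.378 m²/s.
So y_c = (3.378²/9.81)^(1/3) = 1.05 m.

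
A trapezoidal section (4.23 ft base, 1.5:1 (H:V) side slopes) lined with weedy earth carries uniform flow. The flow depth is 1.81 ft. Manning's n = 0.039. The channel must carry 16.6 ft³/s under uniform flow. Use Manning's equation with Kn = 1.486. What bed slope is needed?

S = 0.000976

With bottom width b = 4.23 ft and side slope z = 1.5: A = (b + zy)y = (4.23 + 1.5×1.81)×1.81 = 12.57 ft²; P = b + 2y√(1+z²) = 4.23 + 2×1.81×1.803 = 10.76 ft.
Hydraulic radius R = A/P = 12.57/10.76 = 1.169 ft.
From Manning's equation, S = [nQ / (1.486 A R^(2/3))]² = [0.039 × 16.6 / (1.486 × 12.57 × 1.169^(2/3))]² = 0.000976.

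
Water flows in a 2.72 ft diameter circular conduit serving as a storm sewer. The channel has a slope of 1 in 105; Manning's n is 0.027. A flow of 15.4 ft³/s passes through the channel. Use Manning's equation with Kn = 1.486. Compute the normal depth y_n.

y_n = 1.58 ft

Manning's equation rearranged: A R^(2/3) = nQ / (1.486·√S) = 0.027 × 15.4 / (1.486 × √0.009524) = 2.867.
At y = 1.09 ft: A R^(2/3) = 1.519 — short.
At y = 1.87 ft: A R^(2/3) = 3.673 — over.
At y = 1.58 ft: A R^(2/3) = 2.871 — close enough.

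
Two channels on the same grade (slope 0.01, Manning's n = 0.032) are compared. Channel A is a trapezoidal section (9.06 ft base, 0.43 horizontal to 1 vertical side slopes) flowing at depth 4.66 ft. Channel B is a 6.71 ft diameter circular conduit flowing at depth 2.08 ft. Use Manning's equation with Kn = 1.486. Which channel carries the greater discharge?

Channel A: With bottom width b = 9.06 ft and side slope z = 0.43: A = (b + zy)y = (9.06 + 0.43×4.66)×4.66 = 51.56 ft²; P = b + 2y√(1+z²) = 9.06 + 2×4.66×1.089 = 19.21 ft. Hydraulic radius R = A/P = 51.56/19.21 = 2.685 ft. Q_A = (1.486/0.032)·51.56·2.685^(2/3)·√0.01 = 462.5 ft³/s.
Channel B: For a circular section of diameter D = 6.71 ft at depth y = 2.08 ft, the central angle is θ = 2 arccos(1 − 2y/D) = 2.362 rad. Then A = (D²/8)(θ − sin θ) = 9.336 ft² and P = Dθ/2 = 7.924 ft. Hydraulic radius R = A/P = 9.336/7.924 = 1.178 ft. Q_B = (1.486/0.032)·9.336·1.178^(2/3)·√0.01 = 48.36 ft³/s.
Q_A = 462.5 ft³/s vs Q_B = 48.36 ft³/s, so channel A carries more.

channel A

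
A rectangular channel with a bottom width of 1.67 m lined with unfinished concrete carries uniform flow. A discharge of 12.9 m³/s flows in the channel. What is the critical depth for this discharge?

y_c = 1.83 m

For a rectangular channel, critical depth y_c = (q²/g)^(1/3) where q = Q/b = 12.9/1.67 = 7.725 m²/s.
So y_c = (7.725²/9.81)^(1/3) = 1.83 m.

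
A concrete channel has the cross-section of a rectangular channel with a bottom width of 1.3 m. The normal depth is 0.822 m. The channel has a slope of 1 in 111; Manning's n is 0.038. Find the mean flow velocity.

V = 1.27 m/s

Flow area A = b·y = 1.3 × 0.822 = 1.069 m². Wetted perimeter P = b + 2y = 1.3 + 2×0.822 = 2.944 m.
Hydraulic radius R = A/P = 1.069/2.944 = 0.363 m.
From Manning's equation, V = (1/n) R^(2/3) S^(1/2) = (1/0.038) × 0.363^(2/3) × 0.009009^(1/2) = 1.27 m/s.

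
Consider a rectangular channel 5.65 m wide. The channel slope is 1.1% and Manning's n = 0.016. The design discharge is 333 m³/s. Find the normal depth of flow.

y_n = 5.85 m

Manning's equation rearranged: A R^(2/3) = nQ / (1·√S) = 0.016 × 333 / (√0.011) = 50.8.
At y = 7.16 m: A R^(2/3) = 64.77 — high.
At y = 4.29 m: A R^(2/3) = 34.57 — low.
At y = 5.85 m: A R^(2/3) = 50.79 — matches.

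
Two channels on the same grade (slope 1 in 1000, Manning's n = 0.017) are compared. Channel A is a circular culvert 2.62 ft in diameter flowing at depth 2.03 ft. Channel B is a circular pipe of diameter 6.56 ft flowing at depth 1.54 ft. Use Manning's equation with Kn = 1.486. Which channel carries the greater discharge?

channel B

Channel A: For a circular section of diameter D = 2.62 ft at depth y = 2.03 ft, the central angle is θ = 2 arccos(1 − 2y/D) = 4.305 rad. Then A = (D²/8)(θ − sin θ) = 4.482 ft² and P = Dθ/2 = 5.64 ft. Hydraulic radius R = A/P = 4.482/5.64 = 0.7947 ft. Q_A = (1.486/0.017)·4.482·0.7947^(2/3)·√0.001 = 10.63 ft³/s.
Channel B: For a circular section of diameter D = 6.56 ft at depth y = 1.54 ft, the central angle is θ = 2 arccos(1 − 2y/D) = 2.023 rad. Then A = (D²/8)(θ − sin θ) = 6.045 ft² and P = Dθ/2 = 6.636 ft. Hydraulic radius R = A/P = 6.045/6.636 = 0.911 ft. Q_B = (1.486/0.017)·6.045·0.911^(2/3)·√0.001 = 15.7 ft³/s.
Q_A = 10.63 ft³/s vs Q_B = 15.7 ft³/s, so channel B carries more.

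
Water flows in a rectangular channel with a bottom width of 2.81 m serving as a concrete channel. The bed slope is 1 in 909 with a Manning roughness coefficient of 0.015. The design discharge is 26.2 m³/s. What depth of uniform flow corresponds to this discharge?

y_n = 4.09 m

Manning's equation rearranged: A R^(2/3) = nQ / (1·√S) = 0.015 × 26.2 / (√0.0011) = 11.85.
Trying y = 3.4 m: A R^(2/3) = 9.517 — low.
Trying y = 4.7 m: A R^(2/3) = 13.92 — high.
Trying y = 4.09 m: A R^(2/3) = 11.84 — matches.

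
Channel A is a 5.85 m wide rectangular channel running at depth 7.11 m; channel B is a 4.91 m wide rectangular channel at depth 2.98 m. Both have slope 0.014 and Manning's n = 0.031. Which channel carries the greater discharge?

Channel A: Flow area A = b·y = 5.85 × 7.11 = 41.59 m². Wetted perimeter P = b + 2y = 5.85 + 2×7.11 = 20.07 m. Hydraulic radius R = A/P = 41.59/20.07 = 2.072 m. Q_A = (1/0.031)·41.59·2.072^(2/3)·√0.014 = 258.1 m³/s.
Channel B: Flow area A = b·y = 4.91 × 2.98 = 14.63 m². Wetted perimeter P = b + 2y = 4.91 + 2×2.98 = 10.87 m. Hydraulic radius R = A/P = 14.63/10.87 = 1.346 m. Q_B = (1/0.031)·14.63·1.346^(2/3)·√0.014 = 68.08 m³/s.
Q_A = 258.1 m³/s vs Q_B = 68.08 m³/s, so channel A carries more.

channel A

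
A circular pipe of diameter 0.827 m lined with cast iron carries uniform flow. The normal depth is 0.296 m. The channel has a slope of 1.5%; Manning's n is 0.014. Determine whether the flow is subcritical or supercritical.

For a circular section of diameter D = 0.827 m at depth y = 0.296 m, the central angle is θ = 2 arccos(1 − 2y/D) = 2.565 rad. Then A = (D²/8)(θ − sin θ) = 0.1727 m² and P = Dθ/2 = 1.061 m.
Hydraulic radius R = A/P = 0.1727/1.061 = 0.1628 m.
V = (1/n) R^(2/3) √S = (1/0.014) × 0.1628^(2/3) × √0.015 = 2.609 m/s. Hydraulic depth D_h = A/T = 0.1727/0.7929 = 0.2178 m.
Froude number Fr = V/√(g·D_h) = 2.609/√(9.81×0.2178) = 1.78, which is greater than 1, so the flow is supercritical.

supercritical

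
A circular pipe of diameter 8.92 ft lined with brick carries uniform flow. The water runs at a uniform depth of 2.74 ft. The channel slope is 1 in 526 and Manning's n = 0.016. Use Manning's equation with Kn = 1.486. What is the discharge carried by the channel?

Q = 88.5 ft³/s

For a circular section of diameter D = 8.92 ft at depth y = 2.74 ft, the central angle is θ = 2 arccos(1 − 2y/D) = 2.35 rad. Then A = (D²/8)(θ − sin θ) = 16.29 ft² and P = Dθ/2 = 10.48 ft.
Hydraulic radius R = A/P = 16.29/10.48 = 1.555 ft.
Manning's equation: Q = (1.486/n) A R^(2/3) S^(1/2) = (1.486/0.016) × 16.29 × 1.555^(2/3) × 0.001901^(1/2) = 88.5 ft³/s.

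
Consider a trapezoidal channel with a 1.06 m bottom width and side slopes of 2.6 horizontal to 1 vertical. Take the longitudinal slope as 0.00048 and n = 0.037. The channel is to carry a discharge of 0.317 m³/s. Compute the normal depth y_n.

Manning's equation rearranged: A R^(2/3) = nQ / (1·√S) = 0.037 × 0.317 / (√0.00048) = 0.5354.
Trying y = 0.637 m: A R^(2/3) = 0.9004 — high.
Trying y = 0.499 m: A R^(2/3) = 0.5346 — close enough.

y_n = 0.499 m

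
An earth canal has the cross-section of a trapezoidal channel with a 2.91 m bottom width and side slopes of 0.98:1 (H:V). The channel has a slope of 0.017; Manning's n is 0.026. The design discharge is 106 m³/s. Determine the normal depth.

Manning's equation rearranged: A R^(2/3) = nQ / (1·√S) = 0.026 × 106 / (√0.017) = 21.14.
At y = 3.53 m: A R^(2/3) = 32.74 — too large.
At y = 2.29 m: A R^(2/3) = 13.81 — too small.
At y = 2.84 m: A R^(2/3) = 21.08 — close enough.

y_n = 2.84 m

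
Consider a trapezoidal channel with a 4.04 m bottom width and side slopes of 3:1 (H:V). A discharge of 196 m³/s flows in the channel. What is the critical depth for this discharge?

At critical depth, Q² T / (g A³) = 1, i.e. A³/T = Q²/g = 196²/9.81 = 3916.
Try y = 2.71 m: A³/T = 1767 — short.
Try y = 3.27 m: A³/T = 3926 — ≈ 3916.

y_c = 3.27 m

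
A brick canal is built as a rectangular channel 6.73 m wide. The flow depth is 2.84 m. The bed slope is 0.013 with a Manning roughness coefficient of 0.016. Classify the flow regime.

Flow area A = b·y = 6.73 × 2.84 = 19.11 m². Wetted perimeter P = b + 2y = 6.73 + 2×2.84 = 12.41 m.
Hydraulic radius R = A/P = 19.11/12.41 = 1.54 m.
V = (1/n) R^(2/3) √S = (1/0.016) × 1.54^(2/3) × √0.013 = 9.504 m/s. Hydraulic depth D_h = A/T = 19.11/6.73 = 2.84 m.
Froude number Fr = V/√(g·D_h) = 9.504/√(9.81×2.84) = 1.8, which is greater than 1, so the flow is supercritical.

supercritical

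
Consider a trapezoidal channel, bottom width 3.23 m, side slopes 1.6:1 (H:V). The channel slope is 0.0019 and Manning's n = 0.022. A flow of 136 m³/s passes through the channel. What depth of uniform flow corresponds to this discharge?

y_n = 4.15 m

Manning's equation rearranged: A R^(2/3) = nQ / (1·√S) = 0.022 × 136 / (√0.0019) = 68.64.
Trying y = 4.98 m: A R^(2/3) = 103.6 — too large.
Trying y = 3.64 m: A R^(2/3) = 51.31 — too small.
Trying y = 4.15 m: A R^(2/3) = 68.62 — ≈ 68.64.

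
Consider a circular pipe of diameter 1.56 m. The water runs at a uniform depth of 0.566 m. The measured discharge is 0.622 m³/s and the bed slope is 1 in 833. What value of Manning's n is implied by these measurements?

For a circular section of diameter D = 1.56 m at depth y = 0.566 m, the central angle is θ = 2 arccos(1 − 2y/D) = 2.586 rad. Then A = (D²/8)(θ − sin θ) = 0.6261 m² and P = Dθ/2 = 2.017 m.
Hydraulic radius R = A/P = 0.6261/2.017 = 0.3104 m.
Rearranging Manning's equation: n = (1/Q) A R^(2/3) S^(1/2) = (1/0.622) × 0.6261 × 0.3104^(2/3) × √0.0012 = 0.016.

n = 0.016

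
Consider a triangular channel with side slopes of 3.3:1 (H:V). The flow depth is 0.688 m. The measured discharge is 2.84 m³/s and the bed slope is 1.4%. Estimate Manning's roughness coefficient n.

n = 0.031

For a triangular section with side slope z = 3.3: A = zy² = 3.3×0.688² = 1.562 m²; P = 2y√(1+z²) = 2×0.688×3.448 = 4.745 m.
Hydraulic radius R = A/P = 1.562/4.745 = 0.3292 m.
Rearranging Manning's equation: n = (1/Q) A R^(2/3) S^(1/2) = (1/2.84) × 1.562 × 0.3292^(2/3) × √0.014 = 0.031.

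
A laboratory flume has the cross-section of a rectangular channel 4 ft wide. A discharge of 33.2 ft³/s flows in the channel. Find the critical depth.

y_c = 1.29 ft

For a rectangular channel, critical depth y_c = (q²/g)^(1/3) where q = Q/b = 33.2/4 = 8.3 ft²/s.
So y_c = (8.3²/32.2)^(1/3) = 1.29 ft.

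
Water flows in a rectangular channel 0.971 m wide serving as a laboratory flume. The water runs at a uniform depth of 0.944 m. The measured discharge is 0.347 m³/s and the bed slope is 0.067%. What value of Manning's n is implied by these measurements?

n = 0.032

Flow area A = b·y = 0.971 × 0.944 = 0.9166 m². Wetted perimeter P = b + 2y = 0.971 + 2×0.944 = 2.859 m.
Hydraulic radius R = A/P = 0.9166/2.859 = 0.3206 m.
Rearranging Manning's equation: n = (1/Q) A R^(2/3) S^(1/2) = (1/0.347) × 0.9166 × 0.3206^(2/3) × √0.00067 = 0.032.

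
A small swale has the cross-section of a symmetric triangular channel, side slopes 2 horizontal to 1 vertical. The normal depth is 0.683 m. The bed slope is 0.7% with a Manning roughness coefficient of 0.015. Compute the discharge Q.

Q = 2.36 m³/s

For a triangular section with side slope z = 2: A = zy² = 2×0.683² = 0.933 m²; P = 2y√(1+z²) = 2×0.683×2.236 = 3.054 m.
Hydraulic radius R = A/P = 0.933/3.054 = 0.3054 m.
Manning's equation: Q = (1/n) A R^(2/3) S^(1/2) = (1/0.015) × 0.933 × 0.3054^(2/3) × 0.007^(1/2) = 2.36 m³/s.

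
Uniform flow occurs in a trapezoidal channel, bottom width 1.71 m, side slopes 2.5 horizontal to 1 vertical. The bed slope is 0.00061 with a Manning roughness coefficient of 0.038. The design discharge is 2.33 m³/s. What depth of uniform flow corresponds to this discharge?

Manning's equation rearranged: A R^(2/3) = nQ / (1·√S) = 0.038 × 2.33 / (√0.00061) = 3.585.
At y = 1.38 m: A R^(2/3) = 6.028 — over.
At y = 0.881 m: A R^(2/3) = 2.269 — short.
At y = 1.09 m: A R^(2/3) = 3.582 — matches.

y_n = 1.09 m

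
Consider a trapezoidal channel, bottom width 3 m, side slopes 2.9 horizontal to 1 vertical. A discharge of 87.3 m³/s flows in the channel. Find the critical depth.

y_c = 2.38 m

At critical depth, Q² T / (g A³) = 1, i.e. A³/T = Q²/g = 87.3²/9.81 = 776.9.
At y = 1.76 m: A³/T = 219.7 — short.
At y = 3.04 m: A³/T = 2246 — over.
At y = 2.38 m: A³/T = 778.9 — ≈ 776.9.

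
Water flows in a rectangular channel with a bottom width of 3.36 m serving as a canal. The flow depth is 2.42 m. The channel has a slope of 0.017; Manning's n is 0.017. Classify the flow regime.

supercritical

Flow area A = b·y = 3.36 × 2.42 = 8.131 m². Wetted perimeter P = b + 2y = 3.36 + 2×2.42 = 8.2 m.
Hydraulic radius R = A/P = 8.131/8.2 = 0.9916 m.
V = (1/n) R^(2/3) √S = (1/0.017) × 0.9916^(2/3) × √0.017 = 7.627 m/s. Hydraulic depth D_h = A/T = 8.131/3.36 = 2.42 m.
Froude number Fr = V/√(g·D_h) = 7.627/√(9.81×2.42) = 1.57, which is greater than 1, so the flow is supercritical.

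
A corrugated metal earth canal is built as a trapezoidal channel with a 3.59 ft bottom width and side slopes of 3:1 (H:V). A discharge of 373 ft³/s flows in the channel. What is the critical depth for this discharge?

y_c = 3.4 ft

At critical depth, Q² T / (g A³) = 1, i.e. A³/T = Q²/g = 373²/32.2 = 4321.
Try y = 3.96 ft: A³/T = 8406 — too large.
Try y = 2.89 ft: A³/T = 2125 — too small.
Try y = 3.4 ft: A³/T = 4296 — matches.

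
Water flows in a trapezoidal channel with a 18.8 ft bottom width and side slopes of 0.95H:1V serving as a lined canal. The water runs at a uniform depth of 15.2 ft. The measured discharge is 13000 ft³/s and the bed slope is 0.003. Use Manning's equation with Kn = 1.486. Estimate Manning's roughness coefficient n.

With bottom width b = 18.8 ft and side slope z = 0.95: A = (b + zy)y = (18.8 + 0.95×15.2)×15.2 = 505.2 ft²; P = b + 2y√(1+z²) = 18.8 + 2×15.2×1.379 = 60.73 ft.
Hydraulic radius R = A/P = 505.2/60.73 = 8.319 ft.
Rearranging Manning's equation: n = (1.486/Q) A R^(2/3) S^(1/2) = (1.486/13000) × 505.2 × 8.319^(2/3) × √0.003 = 0.013.

n = 0.013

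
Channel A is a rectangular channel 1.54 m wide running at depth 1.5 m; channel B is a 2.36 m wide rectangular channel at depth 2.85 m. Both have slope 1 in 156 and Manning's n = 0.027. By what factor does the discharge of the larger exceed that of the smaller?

Channel A: Flow area A = b·y = 1.54 × 1.5 = 2.31 m². Wetted perimeter P = b + 2y = 1.54 + 2×1.5 = 4.54 m. Hydraulic radius R = A/P = 2.31/4.54 = 0.5088 m. Q_A = (1/0.027)·2.31·0.5088^(2/3)·√0.00641 = 4.366 m³/s.
Channel B: Flow area A = b·y = 2.36 × 2.85 = 6.726 m². Wetted perimeter P = b + 2y = 2.36 + 2×2.85 = 8.06 m. Hydraulic radius R = A/P = 6.726/8.06 = 0.8345 m. Q_B = (1/0.027)·6.726·0.8345^(2/3)·√0.00641 = 17.68 m³/s.
The larger discharge is 17.68 m³/s and the smaller is 4.366 m³/s; the ratio is 4.05.

4.05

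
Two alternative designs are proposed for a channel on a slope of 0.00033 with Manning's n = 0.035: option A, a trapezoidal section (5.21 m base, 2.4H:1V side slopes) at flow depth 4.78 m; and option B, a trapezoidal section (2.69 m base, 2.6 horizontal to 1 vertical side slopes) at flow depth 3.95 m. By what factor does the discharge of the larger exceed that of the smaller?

1.84

Channel A: With bottom width b = 5.21 m and side slope z = 2.4: A = (b + zy)y = (5.21 + 2.4×4.78)×4.78 = 79.74 m²; P = b + 2y√(1+z²) = 5.21 + 2×4.78×2.6 = 30.07 m. Hydraulic radius R = A/P = 79.74/30.07 = 2.652 m. Q_A = (1/0.035)·79.74·2.652^(2/3)·√0.00033 = 79.3 m³/s.
Channel B: With bottom width b = 2.69 m and side slope z = 2.6: A = (b + zy)y = (2.69 + 2.6×3.95)×3.95 = 51.19 m²; P = b + 2y√(1+z²) = 2.69 + 2×3.95×2.786 = 24.7 m. Hydraulic radius R = A/P = 51.19/24.7 = 2.073 m. Q_B = (1/0.035)·51.19·2.073^(2/3)·√0.00033 = 43.19 m³/s.
The larger discharge is 79.3 m³/s and the smaller is 43.19 m³/s; the ratio is 1.84.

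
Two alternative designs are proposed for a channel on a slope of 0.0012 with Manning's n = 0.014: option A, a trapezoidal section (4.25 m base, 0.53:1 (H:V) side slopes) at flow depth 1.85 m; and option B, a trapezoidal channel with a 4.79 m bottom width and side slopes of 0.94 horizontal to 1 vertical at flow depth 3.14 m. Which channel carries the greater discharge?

Channel A: With bottom width b = 4.25 m and side slope z = 0.53: A = (b + zy)y = (4.25 + 0.53×1.85)×1.85 = 9.676 m²; P = b + 2y√(1+z²) = 4.25 + 2×1.85×1.132 = 8.438 m. Hydraulic radius R = A/P = 9.676/8.438 = 1.147 m. Q_A = (1/0.014)·9.676·1.147^(2/3)·√0.0012 = 26.23 m³/s.
Channel B: With bottom width b = 4.79 m and side slope z = 0.94: A = (b + zy)y = (4.79 + 0.94×3.14)×3.14 = 24.31 m²; P = b + 2y√(1+z²) = 4.79 + 2×3.14×1.372 = 13.41 m. Hydraulic radius R = A/P = 24.31/13.41 = 1.813 m. Q_B = (1/0.014)·24.31·1.813^(2/3)·√0.0012 = 89.43 m³/s.
Q_A = 26.23 m³/s vs Q_B = 89.43 m³/s, so channel B carries more.

channel B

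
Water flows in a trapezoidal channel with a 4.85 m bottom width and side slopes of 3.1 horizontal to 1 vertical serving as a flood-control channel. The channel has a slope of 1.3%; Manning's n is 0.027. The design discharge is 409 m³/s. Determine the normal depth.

y_n = 3.67 m

Manning's equation rearranged: A R^(2/3) = nQ / (1·√S) = 0.027 × 409 / (√0.013) = 96.85.
Trying y = 3.12 m: A R^(2/3) = 67.04 — too small.
Trying y = 4.16 m: A R^(2/3) = 129 — too large.
Trying y = 3.67 m: A R^(2/3) = 96.75 — close enough.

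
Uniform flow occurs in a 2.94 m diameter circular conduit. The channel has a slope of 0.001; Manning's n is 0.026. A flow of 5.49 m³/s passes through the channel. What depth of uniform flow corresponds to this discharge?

y_n = 2.02 m

Manning's equation rearranged: A R^(2/3) = nQ / (1·√S) = 0.026 × 5.49 / (√0.001) = 4.514.
Try y = 2.5 m: A R^(2/3) = 5.699 — over.
Try y = 1.52 m: A R^(2/3) = 2.925 — short.
Try y = 2.02 m: A R^(2/3) = 4.516 — ≈ 4.514.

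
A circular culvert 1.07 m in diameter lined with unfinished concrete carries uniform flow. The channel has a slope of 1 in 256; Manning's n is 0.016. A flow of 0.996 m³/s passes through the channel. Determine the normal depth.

y_n = 0.649 m

Manning's equation rearranged: A R^(2/3) = nQ / (1·√S) = 0.016 × 0.996 / (√0.003906) = 0.255.
Trying y = 0.818 m: A R^(2/3) = 0.3479 — high.
Trying y = 0.649 m: A R^(2/3) = 0.255 — ≈ 0.255.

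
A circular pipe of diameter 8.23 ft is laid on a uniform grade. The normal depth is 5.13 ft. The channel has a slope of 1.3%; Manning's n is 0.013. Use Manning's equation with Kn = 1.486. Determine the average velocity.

For a circular section of diameter D = 8.23 ft at depth y = 5.13 ft, the central angle is θ = 2 arccos(1 − 2y/D) = 3.64 rad. Then A = (D²/8)(θ − sin θ) = 34.87 ft² and P = Dθ/2 = 14.98 ft.
Hydraulic radius R = A/P = 34.87/14.98 = 2.328 ft.
From Manning's equation, V = (1.486/n) R^(2/3) S^(1/2) = (1.486/0.013) × 2.328^(2/3) × 0.013^(1/2) = 22.9 ft/s.

V = 22.9 ft/s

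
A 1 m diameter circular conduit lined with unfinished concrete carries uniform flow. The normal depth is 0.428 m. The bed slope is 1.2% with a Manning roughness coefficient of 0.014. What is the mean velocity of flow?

For a circular section of diameter D = 1 m at depth y = 0.428 m, the central angle is θ = 2 arccos(1 − 2y/D) = 2.853 rad. Then A = (D²/8)(θ − sin θ) = 0.3209 m² and P = Dθ/2 = 1.426 m.
Hydraulic radius R = A/P = 0.3209/1.426 = 0.225 m.
From Manning's equation, V = (1/n) R^(2/3) S^(1/2) = (1/0.014) × 0.225^(2/3) × 0.012^(1/2) = 2.89 m/s.

V = 2.89 m/s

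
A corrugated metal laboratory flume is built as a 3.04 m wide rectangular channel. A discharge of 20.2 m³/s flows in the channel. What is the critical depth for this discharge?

y_c = 1.65 m

For a rectangular channel, critical depth y_c = (q²/g)^(1/3) where q = Q/b = 20.2/3.04 = 6.645 m²/s.
So y_c = (6.645²/9.81)^(1/3) = 1.65 m.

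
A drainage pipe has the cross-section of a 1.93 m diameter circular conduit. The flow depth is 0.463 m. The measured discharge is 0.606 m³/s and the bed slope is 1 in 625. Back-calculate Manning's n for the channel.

For a circular section of diameter D = 1.93 m at depth y = 0.463 m, the central angle is θ = 2 arccos(1 − 2y/D) = 2.047 rad. Then A = (D²/8)(θ − sin θ) = 0.5396 m² and P = Dθ/2 = 1.976 m.
Hydraulic radius R = A/P = 0.5396/1.976 = 0.2731 m.
Rearranging Manning's equation: n = (1/Q) A R^(2/3) S^(1/2) = (1/0.606) × 0.5396 × 0.2731^(2/3) × √0.0016 = 0.015.

n = 0.015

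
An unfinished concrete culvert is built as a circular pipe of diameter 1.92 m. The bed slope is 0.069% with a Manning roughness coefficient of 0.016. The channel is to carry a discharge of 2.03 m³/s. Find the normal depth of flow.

y_n = 1.18 m

Manning's equation rearranged: A R^(2/3) = nQ / (1·√S) = 0.016 × 2.03 / (√0.00069) = 1.236.
Trying y = 0.925 m: A R^(2/3) = 0.8328 — short.
Trying y = 1.36 m: A R^(2/3) = 1.509 — over.
Trying y = 1.18 m: A R^(2/3) = 1.237 — matches.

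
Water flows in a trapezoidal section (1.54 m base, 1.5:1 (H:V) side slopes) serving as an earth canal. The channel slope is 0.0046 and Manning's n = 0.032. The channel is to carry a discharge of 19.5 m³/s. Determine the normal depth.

y_n = 1.99 m

Manning's equation rearranged: A R^(2/3) = nQ / (1·√S) = 0.032 × 19.5 / (√0.0046) = 9.2.
At y = 2.5 m: A R^(2/3) = 15.37 — high.
At y = 1.47 m: A R^(2/3) = 4.763 — low.
At y = 1.99 m: A R^(2/3) = 9.203 — matches.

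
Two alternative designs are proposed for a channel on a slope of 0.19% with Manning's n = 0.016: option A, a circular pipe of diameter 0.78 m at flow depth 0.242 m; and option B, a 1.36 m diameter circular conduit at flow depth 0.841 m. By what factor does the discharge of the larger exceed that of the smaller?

Channel A: For a circular section of diameter D = 0.78 m at depth y = 0.242 m, the central angle is θ = 2 arccos(1 − 2y/D) = 2.363 rad. Then A = (D²/8)(θ − sin θ) = 0.1263 m² and P = Dθ/2 = 0.9216 m. Hydraulic radius R = A/P = 0.1263/0.9216 = 0.1371 m. Q_A = (1/0.016)·0.1263·0.1371^(2/3)·√0.0019 = 0.09147 m³/s.
Channel B: For a circular section of diameter D = 1.36 m at depth y = 0.841 m, the central angle is θ = 2 arccos(1 − 2y/D) = 3.62 rad. Then A = (D²/8)(θ − sin θ) = 0.9432 m² and P = Dθ/2 = 2.461 m. Hydraulic radius R = A/P = 0.9432/2.461 = 0.3832 m. Q_B = (1/0.016)·0.9432·0.3832^(2/3)·√0.0019 = 1.356 m³/s.
The larger discharge is 1.356 m³/s and the smaller is 0.09147 m³/s; the ratio is 14.8.

14.8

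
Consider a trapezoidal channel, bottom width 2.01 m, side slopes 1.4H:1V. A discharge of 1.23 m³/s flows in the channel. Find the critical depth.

y_c = 0.312 m

At critical depth, Q² T / (g A³) = 1, i.e. A³/T = Q²/g = 1.23²/9.81 = 0.1542.
Trying y = 0.395 m: A³/T = 0.333 — over.
Trying y = 0.274 m: A³/T = 0.1016 — short.
Trying y = 0.312 m: A³/T = 0.1543 — close enough.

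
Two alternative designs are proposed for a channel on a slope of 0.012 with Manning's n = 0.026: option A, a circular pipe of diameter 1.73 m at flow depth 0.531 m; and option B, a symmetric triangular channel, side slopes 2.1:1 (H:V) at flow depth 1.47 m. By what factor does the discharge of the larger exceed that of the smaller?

12.5

Channel A: For a circular section of diameter D = 1.73 m at depth y = 0.531 m, the central angle is θ = 2 arccos(1 − 2y/D) = 2.349 rad. Then A = (D²/8)(θ − sin θ) = 0.6122 m² and P = Dθ/2 = 2.032 m. Hydraulic radius R = A/P = 0.6122/2.032 = 0.3013 m. Q_A = (1/0.026)·0.6122·0.3013^(2/3)·√0.012 = 1.159 m³/s.
Channel B: For a triangular section with side slope z = 2.1: A = zy² = 2.1×1.47² = 4.538 m²; P = 2y√(1+z²) = 2×1.47×2.326 = 6.838 m. Hydraulic radius R = A/P = 4.538/6.838 = 0.6636 m. Q_B = (1/0.026)·4.538·0.6636^(2/3)·√0.012 = 14.55 m³/s.
The larger discharge is 14.55 m³/s and the smaller is 1.159 m³/s; the ratio is 12.5.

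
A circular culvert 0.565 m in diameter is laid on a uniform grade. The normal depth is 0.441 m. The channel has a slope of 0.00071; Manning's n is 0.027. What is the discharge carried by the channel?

Q = 0.064 m³/s

For a circular section of diameter D = 0.565 m at depth y = 0.441 m, the central angle is θ = 2 arccos(1 − 2y/D) = 4.333 rad. Then A = (D²/8)(θ − sin θ) = 0.21 m² and P = Dθ/2 = 1.224 m.
Hydraulic radius R = A/P = 0.21/1.224 = 0.1715 m.
Manning's equation: Q = (1/n) A R^(2/3) S^(1/2) = (1/0.027) × 0.21 × 0.1715^(2/3) × 0.00071^(1/2) = 0.064 m³/s.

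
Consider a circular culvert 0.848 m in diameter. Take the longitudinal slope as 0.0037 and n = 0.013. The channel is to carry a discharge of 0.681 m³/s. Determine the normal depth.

Manning's equation rearranged: A R^(2/3) = nQ / (1·√S) = 0.013 × 0.681 / (√0.0037) = 0.1455.
Trying y = 0.376 m: A R^(2/3) = 0.08148 — too small.
Trying y = 0.629 m: A R^(2/3) = 0.1807 — too large.
Trying y = 0.535 m: A R^(2/3) = 0.1455 — matches.

y_n = 0.535 m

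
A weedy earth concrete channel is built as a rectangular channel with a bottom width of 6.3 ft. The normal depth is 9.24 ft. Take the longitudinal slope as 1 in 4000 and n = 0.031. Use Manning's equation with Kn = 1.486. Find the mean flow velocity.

V = 1.34 ft/s

Flow area A = b·y = 6.3 × 9.24 = 58.21 ft². Wetted perimeter P = b + 2y = 6.3 + 2×9.24 = 24.78 ft.
Hydraulic radius R = A/P = 58.21/24.78 = 2.349 ft.
From Manning's equation, V = (1.486/n) R^(2/3) S^(1/2) = (1.486/0.031) × 2.349^(2/3) × 0.00025^(1/2) = 1.34 ft/s.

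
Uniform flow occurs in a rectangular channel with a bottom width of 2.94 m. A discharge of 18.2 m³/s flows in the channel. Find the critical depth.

For a rectangular channel, critical depth y_c = (q²/g)^(1/3) where q = Q/b = 18.2/2.94 = 6.19 m²/s.
So y_c = (6.19²/9.81)^(1/3) = 1.57 m.

y_c = 1.57 m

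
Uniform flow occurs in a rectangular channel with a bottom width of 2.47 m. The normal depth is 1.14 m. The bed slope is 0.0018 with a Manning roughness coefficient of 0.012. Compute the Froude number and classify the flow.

Flow area A = b·y = 2.47 × 1.14 = 2.816 m². Wetted perimeter P = b + 2y = 2.47 + 2×1.14 = 4.75 m.
Hydraulic radius R = A/P = 2.816/4.75 = 0.5928 m.
V = (1/n) R^(2/3) √S = (1/0.012) × 0.5928^(2/3) × √0.0018 = 2.495 m/s. Hydraulic depth D_h = A/T = 2.816/2.47 = 1.14 m.
Froude number Fr = V/√(g·D_h) = 2.495/√(9.81×1.14) = 0.746, which is less than 1, so the flow is subcritical.

subcritical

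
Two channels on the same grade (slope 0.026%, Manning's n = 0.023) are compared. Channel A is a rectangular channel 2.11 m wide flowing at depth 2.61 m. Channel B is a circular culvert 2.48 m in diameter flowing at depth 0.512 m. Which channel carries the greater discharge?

channel A

Channel A: Flow area A = b·y = 2.11 × 2.61 = 5.507 m². Wetted perimeter P = b + 2y = 2.11 + 2×2.61 = 7.33 m. Hydraulic radius R = A/P = 5.507/7.33 = 0.7513 m. Q_A = (1/0.023)·5.507·0.7513^(2/3)·√0.00026 = 3.191 m³/s.
Channel B: For a circular section of diameter D = 2.48 m at depth y = 0.512 m, the central angle is θ = 2 arccos(1 − 2y/D) = 1.887 rad. Then A = (D²/8)(θ − sin θ) = 0.7197 m² and P = Dθ/2 = 2.339 m. Hydraulic radius R = A/P = 0.7197/2.339 = 0.3076 m. Q_B = (1/0.023)·0.7197·0.3076^(2/3)·√0.00026 = 0.2299 m³/s.
Q_A = 3.191 m³/s vs Q_B = 0.2299 m³/s, so channel A carries more.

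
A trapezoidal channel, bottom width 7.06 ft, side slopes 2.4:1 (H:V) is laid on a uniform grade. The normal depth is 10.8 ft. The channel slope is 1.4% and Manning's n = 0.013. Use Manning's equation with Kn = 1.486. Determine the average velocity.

V = 42.8 ft/s

With bottom width b = 7.06 ft and side slope z = 2.4: A = (b + zy)y = (7.06 + 2.4×10.8)×10.8 = 356.2 ft²; P = b + 2y√(1+z²) = 7.06 + 2×10.8×2.6 = 63.22 ft.
Hydraulic radius R = A/P = 356.2/63.22 = 5.634 ft.
From Manning's equation, V = (1.486/n) R^(2/3) S^(1/2) = (1.486/0.013) × 5.634^(2/3) × 0.014^(1/2) = 42.8 ft/s.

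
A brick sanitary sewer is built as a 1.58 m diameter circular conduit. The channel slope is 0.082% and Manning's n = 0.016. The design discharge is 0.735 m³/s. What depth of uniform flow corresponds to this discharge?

Manning's equation rearranged: A R^(2/3) = nQ / (1·√S) = 0.016 × 0.735 / (√0.00082) = 0.4107.
Try y = 0.573 m: A R^(2/3) = 0.2967 — short.
Try y = 0.684 m: A R^(2/3) = 0.4104 — close enough.

y_n = 0.684 m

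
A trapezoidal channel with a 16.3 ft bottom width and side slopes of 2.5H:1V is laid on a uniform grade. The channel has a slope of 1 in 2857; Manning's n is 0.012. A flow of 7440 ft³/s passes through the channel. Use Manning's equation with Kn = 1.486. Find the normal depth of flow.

Manning's equation rearranged: A R^(2/3) = nQ / (1.486·√S) = 0.012 × 7440 / (1.486 × √0.00035) = 3211.
At y = 16.9 ft: A R^(2/3) = 4351 — too large.
At y = 12 ft: A R^(2/3) = 2007 — too small.
At y = 14.8 ft: A R^(2/3) = 3212 — ≈ 3211.

y_n = 14.8 ft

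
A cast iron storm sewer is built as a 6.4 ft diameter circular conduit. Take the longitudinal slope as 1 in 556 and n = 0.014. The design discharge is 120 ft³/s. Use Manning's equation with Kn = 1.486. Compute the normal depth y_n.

Manning's equation rearranged: A R^(2/3) = nQ / (1.486·√S) = 0.014 × 120 / (1.486 × √0.001799) = 26.66.
Trying y = 4.15 ft: A R^(2/3) = 33.17 — high.
Trying y = 2.95 ft: A R^(2/3) = 19.12 — low.
Trying y = 3.59 ft: A R^(2/3) = 26.61 — close enough.

y_n = 3.59 ft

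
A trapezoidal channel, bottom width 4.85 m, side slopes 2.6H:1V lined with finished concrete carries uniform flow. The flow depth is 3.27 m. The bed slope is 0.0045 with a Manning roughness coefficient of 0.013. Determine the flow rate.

Q = 345 m³/s

With bottom width b = 4.85 m and side slope z = 2.6: A = (b + zy)y = (4.85 + 2.6×3.27)×3.27 = 43.66 m²; P = b + 2y√(1+z²) = 4.85 + 2×3.27×2.786 = 23.07 m.
Hydraulic radius R = A/P = 43.66/23.07 = 1.893 m.
Manning's equation: Q = (1/n) A R^(2/3) S^(1/2) = (1/0.013) × 43.66 × 1.893^(2/3) × 0.0045^(1/2) = 345 m³/s.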